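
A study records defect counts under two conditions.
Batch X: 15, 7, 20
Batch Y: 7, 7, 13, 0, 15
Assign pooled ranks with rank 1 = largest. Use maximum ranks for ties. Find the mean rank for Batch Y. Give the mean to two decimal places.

5.80

Sorted (descending): 20, 15, 15, 13, 7, 7, 7, 0
The 2 values of 15 occupy positions 2–3 → each gets rank 3.
The 3 values of 7 occupy positions 5–7 → each gets rank 7.
Batch Y values → pooled ranks: 7→7, 7→7, 13→4, 0→8, 15→3
Mean rank = (7 + 7 + 4 + 8 + 3) / 5 = 5.80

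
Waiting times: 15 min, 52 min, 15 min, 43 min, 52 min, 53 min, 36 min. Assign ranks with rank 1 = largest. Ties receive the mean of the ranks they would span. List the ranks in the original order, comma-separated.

6.5, 2.5, 6.5, 4, 2.5, 1, 5

Sorted (descending): 53, 52, 52, 43, 36, 15, 15
The 2 values of 52 occupy positions 2–3 → average rank (2+3)/2 = 2.5.
The 2 values of 15 occupy positions 6–7 → average rank (6+7)/2 = 6.5.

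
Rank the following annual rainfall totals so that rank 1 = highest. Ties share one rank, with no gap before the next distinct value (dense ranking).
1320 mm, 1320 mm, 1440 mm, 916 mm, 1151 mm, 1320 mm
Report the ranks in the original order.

Sorted (descending): 1440, 1320, 1320, 1320, 1151, 916
The 3 values of 1320 share dense rank 2.
Remaining distinct values take the next consecutive integers.

2, 2, 1, 4, 3, 2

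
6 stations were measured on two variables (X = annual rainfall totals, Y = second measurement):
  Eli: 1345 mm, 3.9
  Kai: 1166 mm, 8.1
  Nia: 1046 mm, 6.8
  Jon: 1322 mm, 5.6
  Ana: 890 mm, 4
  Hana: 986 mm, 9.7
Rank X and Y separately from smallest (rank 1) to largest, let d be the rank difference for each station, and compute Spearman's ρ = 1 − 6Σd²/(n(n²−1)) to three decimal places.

-0.371

Ranks of variable 1: 6, 4, 3, 5, 1, 2
Ranks of variable 2: 1, 5, 4, 3, 2, 6
d = r₁ − r₂: 5, -1, -1, 2, -1, -4
d²: 25, 1, 1, 4, 1, 16; Σd² = 48
ρ = 1 − 6·48/(6·35) = 1 − 288/210 = -0.371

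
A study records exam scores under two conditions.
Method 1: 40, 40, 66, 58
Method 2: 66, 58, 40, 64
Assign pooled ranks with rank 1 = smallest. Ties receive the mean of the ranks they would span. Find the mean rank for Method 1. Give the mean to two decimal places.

4.00

Sorted (ascending): 40, 40, 40, 58, 58, 64, 66, 66
The 3 values of 40 occupy positions 1–3 → average rank 2.
The 2 values of 58 occupy positions 4–5 → average rank (4+5)/2 = 4.5.
The 2 values of 66 occupy positions 7–8 → average rank (7+8)/2 = 7.5.
Method 1 values → pooled ranks: 40→2, 40→2, 66→7.5, 58→4.5
Mean rank = (2 + 2 + 7.5 + 4.5) / 4 = 4.00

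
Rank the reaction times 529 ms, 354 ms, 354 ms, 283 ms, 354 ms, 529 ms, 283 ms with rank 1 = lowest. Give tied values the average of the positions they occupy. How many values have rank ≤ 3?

2

Sorted (ascending): 283, 283, 354, 354, 354, 529, 529
The 2 values of 283 occupy positions 1–2 → average rank (1+2)/2 = 1.5.
The 3 values of 354 occupy positions 3–5 → average rank 4.
The 2 values of 529 occupy positions 6–7 → average rank (6+7)/2 = 6.5.
Ranks ≤ 3: {1.5, 1.5} → 2 values.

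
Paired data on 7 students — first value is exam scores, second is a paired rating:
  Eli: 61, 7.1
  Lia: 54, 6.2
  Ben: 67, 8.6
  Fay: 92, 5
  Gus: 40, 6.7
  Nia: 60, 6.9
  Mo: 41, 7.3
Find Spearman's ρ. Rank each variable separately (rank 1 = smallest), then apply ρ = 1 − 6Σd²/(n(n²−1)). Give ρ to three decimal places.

Ranks of variable 1: 5, 3, 6, 7, 1, 4, 2
Ranks of variable 2: 5, 2, 7, 1, 3, 4, 6
d = r₁ − r₂: 0, 1, -1, 6, -2, 0, -4
d²: 0, 1, 1, 36, 4, 0, 16; Σd² = 58
ρ = 1 − 6·58/(7·48) = 1 − 348/336 = -0.036

-0.036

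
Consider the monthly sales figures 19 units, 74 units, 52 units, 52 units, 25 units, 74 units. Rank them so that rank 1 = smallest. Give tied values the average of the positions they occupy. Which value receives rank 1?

19

Sorted (ascending): 19, 25, 52, 52, 74, 74
The 2 values of 52 occupy positions 3–4 → average rank (3+4)/2 = 3.5.
The 2 values of 74 occupy positions 5–6 → average rank (5+6)/2 = 5.5.
Rank 1 → value 19.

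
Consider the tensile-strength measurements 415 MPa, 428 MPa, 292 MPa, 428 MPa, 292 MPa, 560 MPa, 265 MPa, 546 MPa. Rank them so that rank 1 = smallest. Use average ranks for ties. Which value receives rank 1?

265

Sorted (ascending): 265, 292, 292, 415, 428, 428, 546, 560
The 2 values of 292 occupy positions 2–3 → average rank (2+3)/2 = 2.5.
The 2 values of 428 occupy positions 5–6 → average rank (5+6)/2 = 5.5.
Rank 1 → value 265.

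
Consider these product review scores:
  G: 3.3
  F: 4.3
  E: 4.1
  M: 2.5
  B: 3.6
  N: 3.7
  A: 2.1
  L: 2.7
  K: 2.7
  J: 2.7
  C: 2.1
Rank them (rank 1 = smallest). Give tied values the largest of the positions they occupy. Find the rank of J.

Sorted (ascending): 2.1, 2.1, 2.5, 2.7, 2.7, 2.7, 3.3, 3.6, 3.7, 4.1, 4.3
The 2 values of 2.1 occupy positions 1–2 → each gets rank 2.
The 3 values of 2.7 occupy positions 4–6 → each gets rank 6.
J has value 2.7 → rank 6.

6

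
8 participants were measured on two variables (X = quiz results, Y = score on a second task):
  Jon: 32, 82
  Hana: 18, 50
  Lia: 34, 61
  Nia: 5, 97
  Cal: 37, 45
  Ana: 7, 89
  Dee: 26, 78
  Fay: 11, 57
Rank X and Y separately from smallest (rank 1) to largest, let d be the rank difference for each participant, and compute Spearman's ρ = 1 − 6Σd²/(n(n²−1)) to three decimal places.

Ranks of variable 1: 6, 4, 7, 1, 8, 2, 5, 3
Ranks of variable 2: 6, 2, 4, 8, 1, 7, 5, 3
d = r₁ − r₂: 0, 2, 3, -7, 7, -5, 0, 0
d²: 0, 4, 9, 49, 49, 25, 0, 0; Σd² = 136
ρ = 1 − 6·136/(8·63) = 1 − 816/504 = -0.619

-0.619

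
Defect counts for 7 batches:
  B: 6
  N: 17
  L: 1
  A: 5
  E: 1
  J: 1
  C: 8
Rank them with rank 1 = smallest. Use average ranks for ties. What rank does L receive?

2

Sorted (ascending): 1, 1, 1, 5, 6, 8, 17
The 3 values of 1 occupy positions 1–3 → average rank 2.
L has value 1 → rank 2.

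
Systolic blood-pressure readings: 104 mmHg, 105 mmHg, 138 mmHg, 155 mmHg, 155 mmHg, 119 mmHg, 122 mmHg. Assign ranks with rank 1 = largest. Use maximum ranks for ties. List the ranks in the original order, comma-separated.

Sorted (descending): 155, 155, 138, 122, 119, 105, 104
The 2 values of 155 occupy positions 1–2 → each gets rank 2.

7, 6, 3, 2, 2, 5, 4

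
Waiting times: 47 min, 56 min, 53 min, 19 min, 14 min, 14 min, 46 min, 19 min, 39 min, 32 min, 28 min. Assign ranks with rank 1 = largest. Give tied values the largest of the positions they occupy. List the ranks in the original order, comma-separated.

3, 1, 2, 9, 11, 11, 4, 9, 5, 6, 7

Sorted (descending): 56, 53, 47, 46, 39, 32, 28, 19, 19, 14, 14
The 2 values of 19 occupy positions 8–9 → each gets rank 9.
The 2 values of 14 occupy positions 10–11 → each gets rank 11.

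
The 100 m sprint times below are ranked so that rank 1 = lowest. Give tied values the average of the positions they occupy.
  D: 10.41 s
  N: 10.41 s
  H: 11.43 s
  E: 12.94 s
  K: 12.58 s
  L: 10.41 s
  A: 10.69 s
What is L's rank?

2

Sorted (ascending): 10.41, 10.41, 10.41, 10.69, 11.43, 12.58, 12.94
The 3 values of 10.41 occupy positions 1–3 → average rank 2.
L has value 10.41 s → rank 2.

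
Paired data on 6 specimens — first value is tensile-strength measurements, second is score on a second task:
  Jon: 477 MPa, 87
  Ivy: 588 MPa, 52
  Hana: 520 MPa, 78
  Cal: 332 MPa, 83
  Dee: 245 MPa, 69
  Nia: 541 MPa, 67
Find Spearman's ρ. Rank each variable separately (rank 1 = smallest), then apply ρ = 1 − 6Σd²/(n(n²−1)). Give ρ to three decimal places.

Ranks of variable 1: 3, 6, 4, 2, 1, 5
Ranks of variable 2: 6, 1, 4, 5, 3, 2
d = r₁ − r₂: -3, 5, 0, -3, -2, 3
d²: 9, 25, 0, 9, 4, 9; Σd² = 56
ρ = 1 − 6·56/(6·35) = 1 − 336/210 = -0.600

-0.600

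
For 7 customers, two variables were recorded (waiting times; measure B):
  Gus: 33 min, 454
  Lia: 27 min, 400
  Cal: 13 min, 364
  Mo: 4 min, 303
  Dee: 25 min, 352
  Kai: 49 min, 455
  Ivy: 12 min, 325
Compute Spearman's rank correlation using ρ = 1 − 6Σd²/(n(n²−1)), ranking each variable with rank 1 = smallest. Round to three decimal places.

Ranks of variable 1: 6, 5, 3, 1, 4, 7, 2
Ranks of variable 2: 6, 5, 4, 1, 3, 7, 2
d = r₁ − r₂: 0, 0, -1, 0, 1, 0, 0
d²: 0, 0, 1, 0, 1, 0, 0; Σd² = 2
ρ = 1 − 6·2/(7·48) = 1 − 12/336 = 0.964

0.964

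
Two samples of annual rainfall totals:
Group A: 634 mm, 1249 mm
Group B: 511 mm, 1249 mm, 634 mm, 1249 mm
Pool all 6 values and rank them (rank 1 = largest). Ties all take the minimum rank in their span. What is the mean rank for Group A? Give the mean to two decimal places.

2.50

Sorted (descending): 1249, 1249, 1249, 634, 634, 511
The 3 values of 1249 occupy positions 1–3 → each gets rank 1.
The 2 values of 634 occupy positions 4–5 → each gets rank 4.
Group A values → pooled ranks: 634→4, 1249→1
Mean rank = (4 + 1) / 2 = 2.50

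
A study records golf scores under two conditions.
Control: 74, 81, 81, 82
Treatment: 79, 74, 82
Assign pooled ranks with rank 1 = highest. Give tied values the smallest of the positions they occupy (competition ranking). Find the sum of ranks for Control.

13

Sorted (descending): 82, 82, 81, 81, 79, 74, 74
The 2 values of 82 occupy positions 1–2 → each gets rank 1.
The 2 values of 81 occupy positions 3–4 → each gets rank 3.
The 2 values of 74 occupy positions 6–7 → each gets rank 6.
Control values → pooled ranks: 74→6, 81→3, 81→3, 82→1
Rank sum = 6 + 3 + 3 + 1 = 13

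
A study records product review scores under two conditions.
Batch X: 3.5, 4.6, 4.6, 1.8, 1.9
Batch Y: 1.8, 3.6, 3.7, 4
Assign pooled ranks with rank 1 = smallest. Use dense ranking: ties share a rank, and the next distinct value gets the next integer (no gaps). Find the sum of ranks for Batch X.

20

Sorted (ascending): 1.8, 1.8, 1.9, 3.5, 3.6, 3.7, 4, 4.6, 4.6
The 2 values of 1.8 share dense rank 1.
The 2 values of 4.6 share dense rank 7.
Remaining distinct values take the next consecutive integers.
Batch X values → pooled ranks: 3.5→3, 4.6→7, 4.6→7, 1.8→1, 1.9→2
Rank sum = 3 + 7 + 7 + 1 + 2 = 20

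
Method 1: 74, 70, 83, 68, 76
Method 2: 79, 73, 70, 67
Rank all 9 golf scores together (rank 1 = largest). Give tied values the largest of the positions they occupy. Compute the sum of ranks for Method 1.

Sorted (descending): 83, 79, 76, 74, 73, 70, 70, 68, 67
The 2 values of 70 occupy positions 6–7 → each gets rank 7.
Method 1 values → pooled ranks: 74→4, 70→7, 83→1, 68→8, 76→3
Rank sum = 4 + 7 + 1 + 8 + 3 = 23

23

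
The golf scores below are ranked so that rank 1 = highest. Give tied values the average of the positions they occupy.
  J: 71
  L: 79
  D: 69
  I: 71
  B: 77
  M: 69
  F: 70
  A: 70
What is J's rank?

Sorted (descending): 79, 77, 71, 71, 70, 70, 69, 69
The 2 values of 71 occupy positions 3–4 → average rank (3+4)/2 = 3.5.
The 2 values of 70 occupy positions 5–6 → average rank (5+6)/2 = 5.5.
The 2 values of 69 occupy positions 7–8 → average rank (7+8)/2 = 7.5.
J has value 71 → rank 3.5.

3.5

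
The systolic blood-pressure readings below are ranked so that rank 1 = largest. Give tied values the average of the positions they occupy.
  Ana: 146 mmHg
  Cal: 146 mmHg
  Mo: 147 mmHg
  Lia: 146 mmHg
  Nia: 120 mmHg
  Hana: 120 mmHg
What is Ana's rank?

Sorted (descending): 147, 146, 146, 146, 120, 120
The 3 values of 146 occupy positions 2–4 → average rank 3.
The 2 values of 120 occupy positions 5–6 → average rank (5+6)/2 = 5.5.
Ana has value 146 mmHg → rank 3.

3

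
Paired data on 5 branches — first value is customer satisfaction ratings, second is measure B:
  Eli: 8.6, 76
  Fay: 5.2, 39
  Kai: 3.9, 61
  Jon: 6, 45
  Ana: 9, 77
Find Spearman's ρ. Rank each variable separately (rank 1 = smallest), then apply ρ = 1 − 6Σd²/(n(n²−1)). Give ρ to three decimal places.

Ranks of variable 1: 4, 2, 1, 3, 5
Ranks of variable 2: 4, 1, 3, 2, 5
d = r₁ − r₂: 0, 1, -2, 1, 0
d²: 0, 1, 4, 1, 0; Σd² = 6
ρ = 1 − 6·6/(5·24) = 1 − 36/120 = 0.700

0.700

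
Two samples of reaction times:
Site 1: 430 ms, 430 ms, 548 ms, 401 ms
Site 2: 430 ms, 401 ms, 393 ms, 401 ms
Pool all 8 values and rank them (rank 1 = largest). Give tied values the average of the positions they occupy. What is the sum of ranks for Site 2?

Sorted (descending): 548, 430, 430, 430, 401, 401, 401, 393
The 3 values of 430 occupy positions 2–4 → average rank 3.
The 3 values of 401 occupy positions 5–7 → average rank 6.
Site 2 values → pooled ranks: 430→3, 401→6, 393→8, 401→6
Rank sum = 3 + 6 + 8 + 6 = 23

23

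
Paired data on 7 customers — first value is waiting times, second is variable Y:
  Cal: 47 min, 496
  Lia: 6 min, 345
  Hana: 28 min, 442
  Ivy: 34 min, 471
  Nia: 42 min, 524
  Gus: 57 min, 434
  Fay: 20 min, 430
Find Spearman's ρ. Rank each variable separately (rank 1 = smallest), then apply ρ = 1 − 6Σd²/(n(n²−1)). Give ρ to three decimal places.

0.607

Ranks of variable 1: 6, 1, 3, 4, 5, 7, 2
Ranks of variable 2: 6, 1, 4, 5, 7, 3, 2
d = r₁ − r₂: 0, 0, -1, -1, -2, 4, 0
d²: 0, 0, 1, 1, 4, 16, 0; Σd² = 22
ρ = 1 − 6·22/(7·48) = 1 − 132/336 = 0.607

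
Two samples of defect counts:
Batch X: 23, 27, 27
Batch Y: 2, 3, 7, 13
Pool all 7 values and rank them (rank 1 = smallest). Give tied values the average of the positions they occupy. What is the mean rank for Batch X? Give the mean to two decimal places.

Sorted (ascending): 2, 3, 7, 13, 23, 27, 27
The 2 values of 27 occupy positions 6–7 → average rank (6+7)/2 = 6.5.
Batch X values → pooled ranks: 23→5, 27→6.5, 27→6.5
Mean rank = (5 + 6.5 + 6.5) / 3 = 6.00

6.00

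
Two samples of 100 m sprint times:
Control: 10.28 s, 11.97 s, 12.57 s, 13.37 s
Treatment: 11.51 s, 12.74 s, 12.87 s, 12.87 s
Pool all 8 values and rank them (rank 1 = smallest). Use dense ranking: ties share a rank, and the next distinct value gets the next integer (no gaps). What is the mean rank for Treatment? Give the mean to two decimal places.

4.75

Sorted (ascending): 10.28, 11.51, 11.97, 12.57, 12.74, 12.87, 12.87, 13.37
The 2 values of 12.87 share dense rank 6.
Remaining distinct values take the next consecutive integers.
Treatment values → pooled ranks: 11.51→2, 12.74→5, 12.87→6, 12.87→6
Mean rank = (2 + 5 + 6 + 6) / 4 = 4.75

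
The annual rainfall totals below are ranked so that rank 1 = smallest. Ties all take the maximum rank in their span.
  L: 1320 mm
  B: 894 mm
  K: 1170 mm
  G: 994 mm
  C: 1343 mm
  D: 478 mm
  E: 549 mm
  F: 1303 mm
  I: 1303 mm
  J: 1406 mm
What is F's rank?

Sorted (ascending): 478, 549, 894, 994, 1170, 1303, 1303, 1320, 1343, 1406
The 2 values of 1303 occupy positions 6–7 → each gets rank 7.
F has value 1303 mm → rank 7.

7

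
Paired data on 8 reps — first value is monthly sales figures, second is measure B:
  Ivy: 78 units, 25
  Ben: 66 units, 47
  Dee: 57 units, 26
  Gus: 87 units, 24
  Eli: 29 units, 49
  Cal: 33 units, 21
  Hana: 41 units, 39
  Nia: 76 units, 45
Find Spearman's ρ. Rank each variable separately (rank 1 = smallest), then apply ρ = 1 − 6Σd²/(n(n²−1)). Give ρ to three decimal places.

-0.310

Ranks of variable 1: 7, 5, 4, 8, 1, 2, 3, 6
Ranks of variable 2: 3, 7, 4, 2, 8, 1, 5, 6
d = r₁ − r₂: 4, -2, 0, 6, -7, 1, -2, 0
d²: 16, 4, 0, 36, 49, 1, 4, 0; Σd² = 110
ρ = 1 − 6·110/(8·63) = 1 − 660/504 = -0.310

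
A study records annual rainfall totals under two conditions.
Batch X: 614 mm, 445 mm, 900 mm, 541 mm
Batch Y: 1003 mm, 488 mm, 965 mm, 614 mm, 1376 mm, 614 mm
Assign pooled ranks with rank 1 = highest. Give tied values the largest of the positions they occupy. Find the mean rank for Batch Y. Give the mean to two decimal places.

4.83

Sorted (descending): 1376, 1003, 965, 900, 614, 614, 614, 541, 488, 445
The 3 values of 614 occupy positions 5–7 → each gets rank 7.
Batch Y values → pooled ranks: 1003→2, 488→9, 965→3, 614→7, 1376→1, 614→7
Mean rank = (2 + 9 + 3 + 7 + 1 + 7) / 6 = 4.83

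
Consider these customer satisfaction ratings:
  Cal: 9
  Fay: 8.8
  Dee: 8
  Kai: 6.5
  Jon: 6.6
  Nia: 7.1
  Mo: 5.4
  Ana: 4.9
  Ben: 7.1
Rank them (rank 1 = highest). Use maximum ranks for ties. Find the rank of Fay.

Sorted (descending): 9, 8.8, 8, 7.1, 7.1, 6.6, 6.5, 5.4, 4.9
The 2 values of 7.1 occupy positions 4–5 → each gets rank 5.
Fay has value 8.8 → rank 2.

2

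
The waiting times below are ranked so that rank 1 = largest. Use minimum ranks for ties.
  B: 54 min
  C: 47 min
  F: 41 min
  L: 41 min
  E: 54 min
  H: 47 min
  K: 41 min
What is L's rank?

Sorted (descending): 54, 54, 47, 47, 41, 41, 41
The 2 values of 54 occupy positions 1–2 → each gets rank 1.
The 2 values of 47 occupy positions 3–4 → each gets rank 3.
The 3 values of 41 occupy positions 5–7 → each gets rank 5.
L has value 41 min → rank 5.

5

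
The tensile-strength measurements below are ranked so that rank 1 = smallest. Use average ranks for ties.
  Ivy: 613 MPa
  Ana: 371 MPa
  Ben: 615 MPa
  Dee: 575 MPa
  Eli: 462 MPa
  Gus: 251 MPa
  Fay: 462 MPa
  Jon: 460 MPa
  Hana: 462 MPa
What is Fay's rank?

Sorted (ascending): 251, 371, 460, 462, 462, 462, 575, 613, 615
The 3 values of 462 occupy positions 4–6 → average rank 5.
Fay has value 462 MPa → rank 5.

5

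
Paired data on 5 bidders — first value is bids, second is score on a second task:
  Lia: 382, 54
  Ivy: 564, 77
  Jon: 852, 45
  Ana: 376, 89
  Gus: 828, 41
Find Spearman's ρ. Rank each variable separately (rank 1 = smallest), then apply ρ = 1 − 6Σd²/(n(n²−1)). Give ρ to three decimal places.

-0.800

Ranks of variable 1: 2, 3, 5, 1, 4
Ranks of variable 2: 3, 4, 2, 5, 1
d = r₁ − r₂: -1, -1, 3, -4, 3
d²: 1, 1, 9, 16, 9; Σd² = 36
ρ = 1 − 6·36/(5·24) = 1 − 216/120 = -0.800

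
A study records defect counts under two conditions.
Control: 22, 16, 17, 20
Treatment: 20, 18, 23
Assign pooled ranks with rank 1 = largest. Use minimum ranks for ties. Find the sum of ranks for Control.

Sorted (descending): 23, 22, 20, 20, 18, 17, 16
The 2 values of 20 occupy positions 3–4 → each gets rank 3.
Control values → pooled ranks: 22→2, 16→7, 17→6, 20→3
Rank sum = 2 + 7 + 6 + 3 = 18

18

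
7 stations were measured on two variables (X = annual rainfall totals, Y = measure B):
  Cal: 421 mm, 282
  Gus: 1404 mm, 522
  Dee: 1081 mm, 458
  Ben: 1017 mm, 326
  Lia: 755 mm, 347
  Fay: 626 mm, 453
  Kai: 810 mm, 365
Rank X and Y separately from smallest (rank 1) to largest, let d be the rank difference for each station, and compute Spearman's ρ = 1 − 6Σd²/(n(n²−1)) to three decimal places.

Ranks of variable 1: 1, 7, 6, 5, 3, 2, 4
Ranks of variable 2: 1, 7, 6, 2, 3, 5, 4
d = r₁ − r₂: 0, 0, 0, 3, 0, -3, 0
d²: 0, 0, 0, 9, 0, 9, 0; Σd² = 18
ρ = 1 − 6·18/(7·48) = 1 − 108/336 = 0.679

0.679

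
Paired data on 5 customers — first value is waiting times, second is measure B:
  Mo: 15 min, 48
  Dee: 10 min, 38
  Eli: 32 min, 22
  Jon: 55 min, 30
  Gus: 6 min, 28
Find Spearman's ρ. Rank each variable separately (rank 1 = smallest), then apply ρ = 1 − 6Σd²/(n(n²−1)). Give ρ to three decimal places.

-0.100

Ranks of variable 1: 3, 2, 4, 5, 1
Ranks of variable 2: 5, 4, 1, 3, 2
d = r₁ − r₂: -2, -2, 3, 2, -1
d²: 4, 4, 9, 4, 1; Σd² = 22
ρ = 1 − 6·22/(5·24) = 1 − 132/120 = -0.100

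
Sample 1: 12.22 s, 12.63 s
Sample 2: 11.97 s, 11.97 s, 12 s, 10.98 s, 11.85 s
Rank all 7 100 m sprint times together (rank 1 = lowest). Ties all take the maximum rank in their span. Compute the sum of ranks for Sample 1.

13

Sorted (ascending): 10.98, 11.85, 11.97, 11.97, 12, 12.22, 12.63
The 2 values of 11.97 occupy positions 3–4 → each gets rank 4.
Sample 1 values → pooled ranks: 12.22→6, 12.63→7
Rank sum = 6 + 7 = 13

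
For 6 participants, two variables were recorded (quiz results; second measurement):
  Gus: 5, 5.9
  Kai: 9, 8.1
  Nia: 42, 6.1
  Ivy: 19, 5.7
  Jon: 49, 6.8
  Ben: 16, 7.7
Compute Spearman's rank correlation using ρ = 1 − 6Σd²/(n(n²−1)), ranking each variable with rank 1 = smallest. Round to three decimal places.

Ranks of variable 1: 1, 2, 5, 4, 6, 3
Ranks of variable 2: 2, 6, 3, 1, 4, 5
d = r₁ − r₂: -1, -4, 2, 3, 2, -2
d²: 1, 16, 4, 9, 4, 4; Σd² = 38
ρ = 1 − 6·38/(6·35) = 1 − 228/210 = -0.086

-0.086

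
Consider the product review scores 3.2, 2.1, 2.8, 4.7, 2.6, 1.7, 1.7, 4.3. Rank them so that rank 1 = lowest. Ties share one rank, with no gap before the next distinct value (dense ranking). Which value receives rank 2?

Sorted (ascending): 1.7, 1.7, 2.1, 2.6, 2.8, 3.2, 4.3, 4.7
The 2 values of 1.7 share dense rank 1.
Remaining distinct values take the next consecutive integers.
Rank 2 → value 2.1.

2.1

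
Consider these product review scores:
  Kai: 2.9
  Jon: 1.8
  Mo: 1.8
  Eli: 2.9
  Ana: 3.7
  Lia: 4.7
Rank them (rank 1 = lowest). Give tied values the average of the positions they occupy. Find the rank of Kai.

Sorted (ascending): 1.8, 1.8, 2.9, 2.9, 3.7, 4.7
The 2 values of 1.8 occupy positions 1–2 → average rank (1+2)/2 = 1.5.
The 2 values of 2.9 occupy positions 3–4 → average rank (3+4)/2 = 3.5.
Kai has value 2.9 → rank 3.5.

3.5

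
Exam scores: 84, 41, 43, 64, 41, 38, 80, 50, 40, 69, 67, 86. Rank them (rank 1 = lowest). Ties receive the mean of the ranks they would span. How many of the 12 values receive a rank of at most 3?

Sorted (ascending): 38, 40, 41, 41, 43, 50, 64, 67, 69, 80, 84, 86
The 2 values of 41 occupy positions 3–4 → average rank (3+4)/2 = 3.5.
Ranks ≤ 3: {1, 2} → 2 values.

2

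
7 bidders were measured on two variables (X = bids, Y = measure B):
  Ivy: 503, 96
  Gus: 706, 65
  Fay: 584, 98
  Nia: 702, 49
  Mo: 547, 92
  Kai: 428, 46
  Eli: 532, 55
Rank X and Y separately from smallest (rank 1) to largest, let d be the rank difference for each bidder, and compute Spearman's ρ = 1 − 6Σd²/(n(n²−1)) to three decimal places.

Ranks of variable 1: 2, 7, 5, 6, 4, 1, 3
Ranks of variable 2: 6, 4, 7, 2, 5, 1, 3
d = r₁ − r₂: -4, 3, -2, 4, -1, 0, 0
d²: 16, 9, 4, 16, 1, 0, 0; Σd² = 46
ρ = 1 − 6·46/(7·48) = 1 − 276/336 = 0.179

0.179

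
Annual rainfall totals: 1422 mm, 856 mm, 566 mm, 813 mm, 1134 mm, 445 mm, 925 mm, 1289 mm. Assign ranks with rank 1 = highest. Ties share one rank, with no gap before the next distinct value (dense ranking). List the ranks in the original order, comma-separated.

1, 5, 7, 6, 3, 8, 4, 2

Sorted (descending): 1422, 1289, 1134, 925, 856, 813, 566, 445
No ties — each value takes its position as its rank.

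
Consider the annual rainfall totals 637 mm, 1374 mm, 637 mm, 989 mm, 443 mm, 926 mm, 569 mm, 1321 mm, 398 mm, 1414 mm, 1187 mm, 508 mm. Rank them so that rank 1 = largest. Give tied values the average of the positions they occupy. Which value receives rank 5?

Sorted (descending): 1414, 1374, 1321, 1187, 989, 926, 637, 637, 569, 508, 443, 398
The 2 values of 637 occupy positions 7–8 → average rank (7+8)/2 = 7.5.
Rank 5 → value 989.

989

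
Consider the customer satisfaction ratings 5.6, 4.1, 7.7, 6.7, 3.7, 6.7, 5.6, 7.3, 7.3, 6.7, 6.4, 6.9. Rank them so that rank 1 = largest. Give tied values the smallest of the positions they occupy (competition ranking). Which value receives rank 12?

3.7

Sorted (descending): 7.7, 7.3, 7.3, 6.9, 6.7, 6.7, 6.7, 6.4, 5.6, 5.6, 4.1, 3.7
The 2 values of 7.3 occupy positions 2–3 → each gets rank 2.
The 3 values of 6.7 occupy positions 5–7 → each gets rank 5.
The 2 values of 5.6 occupy positions 9–10 → each gets rank 9.
Rank 12 → value 3.7.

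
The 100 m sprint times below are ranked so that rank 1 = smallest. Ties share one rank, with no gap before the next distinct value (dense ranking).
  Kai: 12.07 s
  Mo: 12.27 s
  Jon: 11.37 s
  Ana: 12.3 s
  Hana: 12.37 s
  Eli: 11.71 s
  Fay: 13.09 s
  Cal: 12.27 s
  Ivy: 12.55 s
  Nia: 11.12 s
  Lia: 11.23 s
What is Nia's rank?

1

Sorted (ascending): 11.12, 11.23, 11.37, 11.71, 12.07, 12.27, 12.27, 12.3, 12.37, 12.55, 13.09
The 2 values of 12.27 share dense rank 6.
Remaining distinct values take the next consecutive integers.
Nia has value 11.12 s → rank 1.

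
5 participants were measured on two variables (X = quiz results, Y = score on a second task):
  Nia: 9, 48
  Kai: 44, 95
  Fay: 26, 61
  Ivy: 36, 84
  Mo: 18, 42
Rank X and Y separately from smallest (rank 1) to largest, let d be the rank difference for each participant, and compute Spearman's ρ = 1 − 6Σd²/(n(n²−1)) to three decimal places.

0.900

Ranks of variable 1: 1, 5, 3, 4, 2
Ranks of variable 2: 2, 5, 3, 4, 1
d = r₁ − r₂: -1, 0, 0, 0, 1
d²: 1, 0, 0, 0, 1; Σd² = 2
ρ = 1 − 6·2/(5·24) = 1 − 12/120 = 0.900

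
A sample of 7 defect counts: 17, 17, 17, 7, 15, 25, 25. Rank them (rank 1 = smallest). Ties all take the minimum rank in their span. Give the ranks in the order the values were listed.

3, 3, 3, 1, 2, 6, 6

Sorted (ascending): 7, 15, 17, 17, 17, 25, 25
The 3 values of 17 occupy positions 3–5 → each gets rank 3.
The 2 values of 25 occupy positions 6–7 → each gets rank 6.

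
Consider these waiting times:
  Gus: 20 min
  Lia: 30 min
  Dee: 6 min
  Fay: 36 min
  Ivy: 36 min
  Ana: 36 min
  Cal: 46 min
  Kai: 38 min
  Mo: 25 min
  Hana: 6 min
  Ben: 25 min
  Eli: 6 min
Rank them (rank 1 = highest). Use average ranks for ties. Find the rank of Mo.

7.5

Sorted (descending): 46, 38, 36, 36, 36, 30, 25, 25, 20, 6, 6, 6
The 3 values of 36 occupy positions 3–5 → average rank 4.
The 2 values of 25 occupy positions 7–8 → average rank (7+8)/2 = 7.5.
The 3 values of 6 occupy positions 10–12 → average rank 11.
Mo has value 25 min → rank 7.5.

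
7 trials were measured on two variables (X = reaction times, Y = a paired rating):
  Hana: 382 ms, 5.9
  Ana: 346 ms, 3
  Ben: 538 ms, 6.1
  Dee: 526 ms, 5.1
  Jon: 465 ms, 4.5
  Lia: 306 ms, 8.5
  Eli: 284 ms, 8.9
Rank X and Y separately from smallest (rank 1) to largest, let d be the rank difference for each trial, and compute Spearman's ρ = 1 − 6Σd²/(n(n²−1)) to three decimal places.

Ranks of variable 1: 4, 3, 7, 6, 5, 2, 1
Ranks of variable 2: 4, 1, 5, 3, 2, 6, 7
d = r₁ − r₂: 0, 2, 2, 3, 3, -4, -6
d²: 0, 4, 4, 9, 9, 16, 36; Σd² = 78
ρ = 1 − 6·78/(7·48) = 1 − 468/336 = -0.393

-0.393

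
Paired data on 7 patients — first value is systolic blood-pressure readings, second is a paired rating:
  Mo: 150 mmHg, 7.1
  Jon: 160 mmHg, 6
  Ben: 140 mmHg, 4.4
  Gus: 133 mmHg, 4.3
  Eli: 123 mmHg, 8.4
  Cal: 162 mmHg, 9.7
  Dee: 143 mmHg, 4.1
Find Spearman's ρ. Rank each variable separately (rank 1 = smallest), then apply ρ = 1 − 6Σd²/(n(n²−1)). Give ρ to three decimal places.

0.321

Ranks of variable 1: 5, 6, 3, 2, 1, 7, 4
Ranks of variable 2: 5, 4, 3, 2, 6, 7, 1
d = r₁ − r₂: 0, 2, 0, 0, -5, 0, 3
d²: 0, 4, 0, 0, 25, 0, 9; Σd² = 38
ρ = 1 − 6·38/(7·48) = 1 − 228/336 = 0.321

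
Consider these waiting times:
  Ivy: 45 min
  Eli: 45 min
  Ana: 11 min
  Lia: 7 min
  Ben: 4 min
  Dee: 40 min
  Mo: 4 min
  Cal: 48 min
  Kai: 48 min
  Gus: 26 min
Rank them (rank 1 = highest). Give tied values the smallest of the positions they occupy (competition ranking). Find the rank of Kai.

1

Sorted (descending): 48, 48, 45, 45, 40, 26, 11, 7, 4, 4
The 2 values of 48 occupy positions 1–2 → each gets rank 1.
The 2 values of 45 occupy positions 3–4 → each gets rank 3.
The 2 values of 4 occupy positions 9–10 → each gets rank 9.
Kai has value 48 min → rank 1.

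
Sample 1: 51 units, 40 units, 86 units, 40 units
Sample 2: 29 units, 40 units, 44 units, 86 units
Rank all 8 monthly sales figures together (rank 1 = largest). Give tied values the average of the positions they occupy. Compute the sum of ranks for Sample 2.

19.5

Sorted (descending): 86, 86, 51, 44, 40, 40, 40, 29
The 2 values of 86 occupy positions 1–2 → average rank (1+2)/2 = 1.5.
The 3 values of 40 occupy positions 5–7 → average rank 6.
Sample 2 values → pooled ranks: 29→8, 40→6, 44→4, 86→1.5
Rank sum = 8 + 6 + 4 + 1.5 = 19.5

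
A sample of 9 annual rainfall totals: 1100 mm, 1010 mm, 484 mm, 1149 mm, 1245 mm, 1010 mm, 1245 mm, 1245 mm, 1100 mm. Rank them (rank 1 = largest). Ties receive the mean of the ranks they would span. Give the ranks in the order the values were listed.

Sorted (descending): 1245, 1245, 1245, 1149, 1100, 1100, 1010, 1010, 484
The 3 values of 1245 occupy positions 1–3 → average rank 2.
The 2 values of 1100 occupy positions 5–6 → average rank (5+6)/2 = 5.5.
The 2 values of 1010 occupy positions 7–8 → average rank (7+8)/2 = 7.5.

5.5, 7.5, 9, 4, 2, 7.5, 2, 2, 5.5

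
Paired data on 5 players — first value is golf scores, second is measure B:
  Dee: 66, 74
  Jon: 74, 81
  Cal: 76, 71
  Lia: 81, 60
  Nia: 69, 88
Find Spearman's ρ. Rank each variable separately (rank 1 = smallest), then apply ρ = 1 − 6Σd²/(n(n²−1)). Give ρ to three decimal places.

-0.700

Ranks of variable 1: 1, 3, 4, 5, 2
Ranks of variable 2: 3, 4, 2, 1, 5
d = r₁ − r₂: -2, -1, 2, 4, -3
d²: 4, 1, 4, 16, 9; Σd² = 34
ρ = 1 − 6·34/(5·24) = 1 − 204/120 = -0.700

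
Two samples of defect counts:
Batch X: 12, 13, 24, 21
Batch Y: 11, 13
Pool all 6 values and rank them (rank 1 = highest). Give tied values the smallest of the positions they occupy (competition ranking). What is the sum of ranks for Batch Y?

Sorted (descending): 24, 21, 13, 13, 12, 11
The 2 values of 13 occupy positions 3–4 → each gets rank 3.
Batch Y values → pooled ranks: 11→6, 13→3
Rank sum = 6 + 3 = 9

9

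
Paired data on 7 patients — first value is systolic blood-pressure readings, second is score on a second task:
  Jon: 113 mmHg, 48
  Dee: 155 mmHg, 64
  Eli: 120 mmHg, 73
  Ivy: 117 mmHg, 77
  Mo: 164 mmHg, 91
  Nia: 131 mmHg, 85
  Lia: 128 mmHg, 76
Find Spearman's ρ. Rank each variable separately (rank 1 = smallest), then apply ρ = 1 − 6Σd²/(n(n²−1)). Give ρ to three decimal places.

0.536

Ranks of variable 1: 1, 6, 3, 2, 7, 5, 4
Ranks of variable 2: 1, 2, 3, 5, 7, 6, 4
d = r₁ − r₂: 0, 4, 0, -3, 0, -1, 0
d²: 0, 16, 0, 9, 0, 1, 0; Σd² = 26
ρ = 1 − 6·26/(7·48) = 1 − 156/336 = 0.536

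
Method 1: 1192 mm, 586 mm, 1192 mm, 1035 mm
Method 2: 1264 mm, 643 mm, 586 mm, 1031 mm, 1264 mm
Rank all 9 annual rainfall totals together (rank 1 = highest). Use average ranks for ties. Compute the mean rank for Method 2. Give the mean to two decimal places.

Sorted (descending): 1264, 1264, 1192, 1192, 1035, 1031, 643, 586, 586
The 2 values of 1264 occupy positions 1–2 → average rank (1+2)/2 = 1.5.
The 2 values of 1192 occupy positions 3–4 → average rank (3+4)/2 = 3.5.
The 2 values of 586 occupy positions 8–9 → average rank (8+9)/2 = 8.5.
Method 2 values → pooled ranks: 1264→1.5, 643→7, 586→8.5, 1031→6, 1264→1.5
Mean rank = (1.5 + 7 + 8.5 + 6 + 1.5) / 5 = 4.90

4.90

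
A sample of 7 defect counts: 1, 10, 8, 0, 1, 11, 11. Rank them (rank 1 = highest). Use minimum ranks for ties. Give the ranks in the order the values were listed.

Sorted (descending): 11, 11, 10, 8, 1, 1, 0
The 2 values of 11 occupy positions 1–2 → each gets rank 1.
The 2 values of 1 occupy positions 5–6 → each gets rank 5.

5, 3, 4, 7, 5, 1, 1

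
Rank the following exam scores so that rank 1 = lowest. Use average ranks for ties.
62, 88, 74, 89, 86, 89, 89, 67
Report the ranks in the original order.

Sorted (ascending): 62, 67, 74, 86, 88, 89, 89, 89
The 3 values of 89 occupy positions 6–8 → average rank 7.

1, 5, 3, 7, 4, 7, 7, 2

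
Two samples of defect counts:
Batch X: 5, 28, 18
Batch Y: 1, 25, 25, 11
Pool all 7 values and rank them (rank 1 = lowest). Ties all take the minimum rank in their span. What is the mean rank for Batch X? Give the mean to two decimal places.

4.33

Sorted (ascending): 1, 5, 11, 18, 25, 25, 28
The 2 values of 25 occupy positions 5–6 → each gets rank 5.
Batch X values → pooled ranks: 5→2, 28→7, 18→4
Mean rank = (2 + 7 + 4) / 3 = 4.33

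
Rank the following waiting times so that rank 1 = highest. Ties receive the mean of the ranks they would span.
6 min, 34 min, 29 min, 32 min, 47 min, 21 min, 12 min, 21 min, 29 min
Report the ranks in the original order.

9, 2, 4.5, 3, 1, 6.5, 8, 6.5, 4.5

Sorted (descending): 47, 34, 32, 29, 29, 21, 21, 12, 6
The 2 values of 29 occupy positions 4–5 → average rank (4+5)/2 = 4.5.
The 2 values of 21 occupy positions 6–7 → average rank (6+7)/2 = 6.5.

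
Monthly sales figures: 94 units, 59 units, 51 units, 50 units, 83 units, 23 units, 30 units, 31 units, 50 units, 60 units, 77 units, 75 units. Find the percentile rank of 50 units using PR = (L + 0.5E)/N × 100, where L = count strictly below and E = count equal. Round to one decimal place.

33.3

N = 12.
Strictly below 50: 3. Equal to 50: 2.
PR = (3 + 0.5·2)/12 × 100 = 33.3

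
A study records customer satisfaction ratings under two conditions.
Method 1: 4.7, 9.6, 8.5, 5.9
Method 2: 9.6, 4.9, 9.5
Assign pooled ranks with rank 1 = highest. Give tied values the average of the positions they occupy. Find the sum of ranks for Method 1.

Sorted (descending): 9.6, 9.6, 9.5, 8.5, 5.9, 4.9, 4.7
The 2 values of 9.6 occupy positions 1–2 → average rank (1+2)/2 = 1.5.
Method 1 values → pooled ranks: 4.7→7, 9.6→1.5, 8.5→4, 5.9→5
Rank sum = 7 + 1.5 + 4 + 5 = 17.5

17.5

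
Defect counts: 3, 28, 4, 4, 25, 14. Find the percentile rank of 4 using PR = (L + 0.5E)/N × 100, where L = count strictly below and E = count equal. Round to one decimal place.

N = 6.
Strictly below 4: 1. Equal to 4: 2.
PR = (1 + 0.5·2)/6 × 100 = 33.3

33.3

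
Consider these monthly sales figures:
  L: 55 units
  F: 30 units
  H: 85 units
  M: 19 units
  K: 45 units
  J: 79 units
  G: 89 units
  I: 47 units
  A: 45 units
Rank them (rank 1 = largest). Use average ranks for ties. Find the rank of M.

9

Sorted (descending): 89, 85, 79, 55, 47, 45, 45, 30, 19
The 2 values of 45 occupy positions 6–7 → average rank (6+7)/2 = 6.5.
M has value 19 units → rank 9.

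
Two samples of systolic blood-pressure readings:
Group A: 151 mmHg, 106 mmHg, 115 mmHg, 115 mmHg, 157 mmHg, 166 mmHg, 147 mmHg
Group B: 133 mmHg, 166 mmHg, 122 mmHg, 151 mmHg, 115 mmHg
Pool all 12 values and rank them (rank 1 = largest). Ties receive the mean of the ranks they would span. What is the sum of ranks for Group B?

Sorted (descending): 166, 166, 157, 151, 151, 147, 133, 122, 115, 115, 115, 106
The 2 values of 166 occupy positions 1–2 → average rank (1+2)/2 = 1.5.
The 2 values of 151 occupy positions 4–5 → average rank (4+5)/2 = 4.5.
The 3 values of 115 occupy positions 9–11 → average rank 10.
Group B values → pooled ranks: 133→7, 166→1.5, 122→8, 151→4.5, 115→10
Rank sum = 7 + 1.5 + 8 + 4.5 + 10 = 31

31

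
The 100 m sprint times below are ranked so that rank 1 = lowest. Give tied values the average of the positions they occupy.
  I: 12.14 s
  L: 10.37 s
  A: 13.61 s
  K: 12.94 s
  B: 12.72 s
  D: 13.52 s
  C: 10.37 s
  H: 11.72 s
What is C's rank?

1.5

Sorted (ascending): 10.37, 10.37, 11.72, 12.14, 12.72, 12.94, 13.52, 13.61
The 2 values of 10.37 occupy positions 1–2 → average rank (1+2)/2 = 1.5.
C has value 10.37 s → rank 1.5.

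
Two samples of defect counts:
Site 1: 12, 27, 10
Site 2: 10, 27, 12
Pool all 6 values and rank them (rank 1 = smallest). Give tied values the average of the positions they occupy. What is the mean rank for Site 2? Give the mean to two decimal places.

Sorted (ascending): 10, 10, 12, 12, 27, 27
The 2 values of 10 occupy positions 1–2 → average rank (1+2)/2 = 1.5.
The 2 values of 12 occupy positions 3–4 → average rank (3+4)/2 = 3.5.
The 2 values of 27 occupy positions 5–6 → average rank (5+6)/2 = 5.5.
Site 2 values → pooled ranks: 10→1.5, 27→5.5, 12→3.5
Mean rank = (1.5 + 5.5 + 3.5) / 3 = 3.50

3.50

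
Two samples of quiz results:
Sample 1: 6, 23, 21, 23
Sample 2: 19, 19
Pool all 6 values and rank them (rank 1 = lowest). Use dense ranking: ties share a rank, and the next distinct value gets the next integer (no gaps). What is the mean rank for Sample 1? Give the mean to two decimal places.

3.00

Sorted (ascending): 6, 19, 19, 21, 23, 23
The 2 values of 19 share dense rank 2.
The 2 values of 23 share dense rank 4.
Remaining distinct values take the next consecutive integers.
Sample 1 values → pooled ranks: 6→1, 23→4, 21→3, 23→4
Mean rank = (1 + 4 + 3 + 4) / 4 = 3.00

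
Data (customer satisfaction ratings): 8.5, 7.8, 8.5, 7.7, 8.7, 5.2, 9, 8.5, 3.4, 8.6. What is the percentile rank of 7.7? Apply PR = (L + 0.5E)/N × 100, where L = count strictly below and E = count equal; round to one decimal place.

25.0

N = 10.
Strictly below 7.7: 2. Equal to 7.7: 1.
PR = (2 + 0.5·1)/10 × 100 = 25.0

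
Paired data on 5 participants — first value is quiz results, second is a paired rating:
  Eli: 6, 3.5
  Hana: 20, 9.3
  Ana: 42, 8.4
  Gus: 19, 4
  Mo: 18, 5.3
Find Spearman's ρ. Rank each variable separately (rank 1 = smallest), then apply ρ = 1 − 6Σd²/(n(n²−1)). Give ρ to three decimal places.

Ranks of variable 1: 1, 4, 5, 3, 2
Ranks of variable 2: 1, 5, 4, 2, 3
d = r₁ − r₂: 0, -1, 1, 1, -1
d²: 0, 1, 1, 1, 1; Σd² = 4
ρ = 1 − 6·4/(5·24) = 1 − 24/120 = 0.800

0.800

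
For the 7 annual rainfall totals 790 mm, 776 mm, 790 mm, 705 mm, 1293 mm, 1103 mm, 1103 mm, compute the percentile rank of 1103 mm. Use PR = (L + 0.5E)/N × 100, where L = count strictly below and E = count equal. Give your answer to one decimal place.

71.4

N = 7.
Strictly below 1103: 4. Equal to 1103: 2.
PR = (4 + 0.5·2)/7 × 100 = 71.4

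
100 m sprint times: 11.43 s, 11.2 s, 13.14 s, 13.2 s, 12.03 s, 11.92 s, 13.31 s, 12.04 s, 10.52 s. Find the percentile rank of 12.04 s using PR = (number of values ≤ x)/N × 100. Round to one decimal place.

66.7

N = 9.
Strictly below 12.04: 5. Equal to 12.04: 1.
PR = 6/9 × 100 = 66.7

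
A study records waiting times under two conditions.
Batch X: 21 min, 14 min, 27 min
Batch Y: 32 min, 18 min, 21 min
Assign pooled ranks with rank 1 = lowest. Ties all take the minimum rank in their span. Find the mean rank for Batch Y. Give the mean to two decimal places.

Sorted (ascending): 14, 18, 21, 21, 27, 32
The 2 values of 21 occupy positions 3–4 → each gets rank 3.
Batch Y values → pooled ranks: 32→6, 18→2, 21→3
Mean rank = (6 + 2 + 3) / 3 = 3.67

3.67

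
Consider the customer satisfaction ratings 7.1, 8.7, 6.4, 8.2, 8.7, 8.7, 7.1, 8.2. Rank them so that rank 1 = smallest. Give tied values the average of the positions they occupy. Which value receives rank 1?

6.4

Sorted (ascending): 6.4, 7.1, 7.1, 8.2, 8.2, 8.7, 8.7, 8.7
The 2 values of 7.1 occupy positions 2–3 → average rank (2+3)/2 = 2.5.
The 2 values of 8.2 occupy positions 4–5 → average rank (4+5)/2 = 4.5.
The 3 values of 8.7 occupy positions 6–8 → average rank 7.
Rank 1 → value 6.4.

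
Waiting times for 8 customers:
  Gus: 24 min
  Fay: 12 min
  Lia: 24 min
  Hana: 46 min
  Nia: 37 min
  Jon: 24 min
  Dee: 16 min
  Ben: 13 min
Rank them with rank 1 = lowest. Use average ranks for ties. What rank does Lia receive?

Sorted (ascending): 12, 13, 16, 24, 24, 24, 37, 46
The 3 values of 24 occupy positions 4–6 → average rank 5.
Lia has value 24 min → rank 5.

5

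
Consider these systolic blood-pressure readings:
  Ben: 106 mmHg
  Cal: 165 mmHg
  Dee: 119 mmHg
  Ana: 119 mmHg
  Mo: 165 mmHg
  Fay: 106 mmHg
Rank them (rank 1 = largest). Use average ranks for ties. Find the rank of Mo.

Sorted (descending): 165, 165, 119, 119, 106, 106
The 2 values of 165 occupy positions 1–2 → average rank (1+2)/2 = 1.5.
The 2 values of 119 occupy positions 3–4 → average rank (3+4)/2 = 3.5.
The 2 values of 106 occupy positions 5–6 → average rank (5+6)/2 = 5.5.
Mo has value 165 mmHg → rank 1.5.

1.5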